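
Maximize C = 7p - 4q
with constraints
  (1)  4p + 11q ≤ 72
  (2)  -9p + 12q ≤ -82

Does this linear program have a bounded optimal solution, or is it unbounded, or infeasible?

unbounded

From the feasible point (1766/147, 320/147), moving in the direction (11, -4) keeps every constraint satisfied while C increases without bound.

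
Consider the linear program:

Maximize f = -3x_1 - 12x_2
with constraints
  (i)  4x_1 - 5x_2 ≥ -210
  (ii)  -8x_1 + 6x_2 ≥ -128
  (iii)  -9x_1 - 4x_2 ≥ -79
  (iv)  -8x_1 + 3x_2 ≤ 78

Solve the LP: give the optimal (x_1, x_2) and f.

Vertices and f = -3x_1 - 12x_2:
  (493/43, -260/43) → f = 1641/43
  (-71/2, -206/3) → f = 1861/2
  (-75/59, 1334/59) → f = -15783/59

The optimum lies where -8x_1 + 6x_2 = -128 and -8x_1 + 3x_2 = 78.
Solving simultaneously gives x_1 = -71/2, x_2 = -206/3.

x_1 = -71/2, x_2 = -206/3, maximum f = 1861/2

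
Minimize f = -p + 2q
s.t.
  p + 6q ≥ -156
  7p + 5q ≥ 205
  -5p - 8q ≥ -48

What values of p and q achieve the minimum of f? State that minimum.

p = 768/11, q = -414/11, minimum f = -1596/11

Corner points and f = -p + 2q:
  (2010/37, -1297/37) → f = -4604/37
  (768/11, -414/11) → f = -1596/11
  (1400/31, -689/31) → f = -2778/31

The optimum lies where p + 6q = -156 and -5p - 8q = -48.
Solving simultaneously gives p = 768/11, q = -414/11.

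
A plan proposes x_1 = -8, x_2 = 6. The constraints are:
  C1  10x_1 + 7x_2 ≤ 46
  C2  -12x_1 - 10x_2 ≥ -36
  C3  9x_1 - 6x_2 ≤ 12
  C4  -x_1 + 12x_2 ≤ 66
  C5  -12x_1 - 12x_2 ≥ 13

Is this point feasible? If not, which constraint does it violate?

Constraint C4: -x_1 + 12x_2 = 80, which is not ≤ 66. All other constraints are satisfied.

not feasible — violates C4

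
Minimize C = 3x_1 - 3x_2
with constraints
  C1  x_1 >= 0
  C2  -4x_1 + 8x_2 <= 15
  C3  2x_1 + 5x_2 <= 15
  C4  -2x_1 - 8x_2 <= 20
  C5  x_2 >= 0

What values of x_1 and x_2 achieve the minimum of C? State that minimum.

x_1 = 0, x_2 = 15/8, minimum C = -45/8

Feasible corners and C = 3x_1 - 3x_2:
  (0, 15/8) → C = -45/8
  (0, 0) → C = 0
  (5/4, 5/2) → C = -15/4
  (15/2, 0) → C = 45/2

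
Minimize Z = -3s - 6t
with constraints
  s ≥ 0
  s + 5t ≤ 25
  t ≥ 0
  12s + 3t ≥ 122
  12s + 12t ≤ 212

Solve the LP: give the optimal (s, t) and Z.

Vertices and Z = -3s - 6t:
  (535/57, 178/57) → Z = -891/19
  (95/6, 11/6) → Z = -117/2
  (61/6, 0) → Z = -61/2
  (53/3, 0) → Z = -53

s = 95/6, t = 11/6, minimum Z = -117/2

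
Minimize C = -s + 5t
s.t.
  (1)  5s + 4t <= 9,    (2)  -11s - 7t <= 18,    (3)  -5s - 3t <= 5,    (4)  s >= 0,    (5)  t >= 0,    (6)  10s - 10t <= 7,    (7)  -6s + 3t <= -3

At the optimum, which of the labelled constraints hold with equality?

(5) and (6)

Vertices and C = -s + 5t:
  (59/45, 11/18) → C = 157/90
  (1, 1) → C = 4
  (7/10, 0) → C = -7/10
  (1/2, 0) → C = -1/2

The minimum is at (7/10, 0). Substituting into each constraint, equality holds for (5) and (6); the remaining constraints have slack.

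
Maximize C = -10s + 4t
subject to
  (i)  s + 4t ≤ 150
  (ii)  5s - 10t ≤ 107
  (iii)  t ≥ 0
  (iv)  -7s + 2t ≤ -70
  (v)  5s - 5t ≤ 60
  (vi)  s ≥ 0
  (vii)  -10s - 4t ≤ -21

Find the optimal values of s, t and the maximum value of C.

Feasible corners and C = -10s + 4t:
  (58/3, 98/3) → C = -188/3
  (198/5, 138/5) → C = -1428/5
  (10, 0) → C = -100
  (12, 0) → C = -120

The optimum lies where s + 4t = 150 and -7s + 2t = -70.
Solving simultaneously gives s = 58/3, t = 98/3.

s = 58/3, t = 98/3, maximum C = -188/3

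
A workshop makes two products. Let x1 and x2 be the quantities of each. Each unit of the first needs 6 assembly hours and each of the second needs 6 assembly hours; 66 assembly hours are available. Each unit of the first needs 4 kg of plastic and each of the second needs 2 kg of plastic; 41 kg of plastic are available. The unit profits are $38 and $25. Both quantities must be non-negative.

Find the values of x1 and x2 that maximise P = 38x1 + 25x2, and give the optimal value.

Corner points and P = 38x1 + 25x2:
  (0, 0) → P = 0
  (0, 11) → P = 275
  (41/4, 0) → P = 779/2
  (19/2, 3/2) → P = 797/2

The binding constraints are 6x1 + 6x2 = 66 and 4x1 + 2x2 = 41.
Solving simultaneously gives x1 = 19/2, x2 = 3/2.

x1 = 19/2, x2 = 3/2, maximum P = 797/2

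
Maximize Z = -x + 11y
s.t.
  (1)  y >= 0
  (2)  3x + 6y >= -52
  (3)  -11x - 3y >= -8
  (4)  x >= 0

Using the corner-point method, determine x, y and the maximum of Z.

x = 0, y = 8/3, maximum Z = 88/3

The optimum lies where -11x - 3y = -8 and x = 0.
Solving simultaneously gives x = 0, y = 8/3.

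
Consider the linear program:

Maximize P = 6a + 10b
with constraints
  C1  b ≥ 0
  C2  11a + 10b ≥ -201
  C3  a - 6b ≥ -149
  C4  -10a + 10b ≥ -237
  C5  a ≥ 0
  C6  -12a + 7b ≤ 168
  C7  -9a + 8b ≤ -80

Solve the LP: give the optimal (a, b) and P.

a = 1456/25, b = 1727/50, maximum P = 17371/25

Corner points and P = 6a + 10b:
  (237/10, 0) → P = 711/5
  (80/9, 0) → P = 160/3
  (1456/25, 1727/50) → P = 17371/25
  (836/23, 1421/46) → P = 527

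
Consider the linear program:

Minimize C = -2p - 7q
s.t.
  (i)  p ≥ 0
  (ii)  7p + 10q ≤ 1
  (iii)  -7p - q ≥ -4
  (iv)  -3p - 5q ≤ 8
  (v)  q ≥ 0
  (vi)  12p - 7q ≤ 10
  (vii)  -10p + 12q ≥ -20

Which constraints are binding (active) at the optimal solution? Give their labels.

(i) and (ii)

Corner points and C = -2p - 7q:
  (0, 1/10) → C = -7/10
  (0, 0) → C = 0
  (1/7, 0) → C = -2/7

The minimum is at (0, 1/10). Substituting into each constraint, equality holds for (i) and (ii); the remaining constraints have slack.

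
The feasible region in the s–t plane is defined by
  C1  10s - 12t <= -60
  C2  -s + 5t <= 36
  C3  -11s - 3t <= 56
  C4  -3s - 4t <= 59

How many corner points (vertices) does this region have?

3

Of the 6 pairwise boundary intersections, those satisfying every inequality are:
  (66/19, 150/19)
  (-142/27, 50/81)
  (-194/29, 170/29)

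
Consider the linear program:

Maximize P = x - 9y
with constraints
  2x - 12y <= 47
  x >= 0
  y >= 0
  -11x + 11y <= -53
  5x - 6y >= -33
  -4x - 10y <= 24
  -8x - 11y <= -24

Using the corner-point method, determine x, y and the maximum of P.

x = 47/2, y = 0, maximum P = 47/2

Feasible corners and P = x - 9y:
  (47/2, 0) → P = 47/2
  (53/11, 0) → P = 53/11
  (681/11, 628/11) → P = -4971/11
The feasible region is unbounded (it extends along (6, 5), (6, 1)), but P strictly decreases along every unbounded feasible direction, so there is no improving ray and the maximum is attained at a vertex.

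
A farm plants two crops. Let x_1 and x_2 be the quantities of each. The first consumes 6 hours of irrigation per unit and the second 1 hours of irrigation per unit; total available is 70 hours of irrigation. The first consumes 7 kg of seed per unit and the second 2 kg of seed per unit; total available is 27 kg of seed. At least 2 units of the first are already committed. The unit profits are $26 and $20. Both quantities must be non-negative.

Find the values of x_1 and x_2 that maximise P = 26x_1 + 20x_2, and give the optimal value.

Vertices and P = 26x_1 + 20x_2:
  (27/7, 0) → P = 702/7
  (2, 0) → P = 52
  (2, 13/2) → P = 182

At the optimal vertex, 7x_1 + 2x_2 = 27 and x_1 = 2.
Solving simultaneously gives x_1 = 2, x_2 = 13/2.

x_1 = 2, x_2 = 13/2, maximum P = 182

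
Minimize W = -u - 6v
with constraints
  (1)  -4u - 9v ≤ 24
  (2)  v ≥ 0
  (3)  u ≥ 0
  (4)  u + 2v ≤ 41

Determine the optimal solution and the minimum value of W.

Vertices and W = -u - 6v:
  (0, 0) → W = 0
  (41, 0) → W = -41
  (0, 41/2) → W = -123

The binding constraints are u = 0 and u + 2v = 41.
Solving simultaneously gives u = 0, v = 41/2.

u = 0, v = 41/2, minimum W = -123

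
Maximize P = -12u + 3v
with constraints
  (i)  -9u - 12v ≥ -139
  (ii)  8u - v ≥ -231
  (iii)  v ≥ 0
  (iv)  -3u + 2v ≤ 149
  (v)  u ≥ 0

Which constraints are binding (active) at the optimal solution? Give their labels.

(i) and (v)

Corner points and P = -12u + 3v:
  (139/9, 0) → P = -556/3
  (0, 139/12) → P = 139/4
  (0, 0) → P = 0

The maximum is at (0, 139/12). Substituting into each constraint, equality holds for (i) and (v); the remaining constraints have slack.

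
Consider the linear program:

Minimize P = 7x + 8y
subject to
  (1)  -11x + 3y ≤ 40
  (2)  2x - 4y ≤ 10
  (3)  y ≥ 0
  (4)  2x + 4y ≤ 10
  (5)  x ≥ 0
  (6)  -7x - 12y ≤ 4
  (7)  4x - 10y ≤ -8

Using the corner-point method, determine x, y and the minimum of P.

The binding constraints are x = 0 and 4x - 10y = -8.
Solving simultaneously gives x = 0, y = 4/5.

x = 0, y = 4/5, minimum P = 32/5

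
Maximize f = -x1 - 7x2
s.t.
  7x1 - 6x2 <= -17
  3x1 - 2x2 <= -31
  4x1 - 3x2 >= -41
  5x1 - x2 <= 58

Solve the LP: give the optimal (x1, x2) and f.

x1 = -65, x2 = -73, maximum f = 576

Vertices and f = -x1 - 7x2:
  (-38, -83/2) → f = 657/2
  (-65, -73) → f = 576
  (-11, -1) → f = 18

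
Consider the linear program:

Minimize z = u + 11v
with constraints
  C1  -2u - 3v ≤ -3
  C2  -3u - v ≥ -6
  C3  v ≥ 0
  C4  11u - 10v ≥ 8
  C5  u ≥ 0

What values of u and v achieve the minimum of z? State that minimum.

u = 3/2, v = 0, minimum z = 3/2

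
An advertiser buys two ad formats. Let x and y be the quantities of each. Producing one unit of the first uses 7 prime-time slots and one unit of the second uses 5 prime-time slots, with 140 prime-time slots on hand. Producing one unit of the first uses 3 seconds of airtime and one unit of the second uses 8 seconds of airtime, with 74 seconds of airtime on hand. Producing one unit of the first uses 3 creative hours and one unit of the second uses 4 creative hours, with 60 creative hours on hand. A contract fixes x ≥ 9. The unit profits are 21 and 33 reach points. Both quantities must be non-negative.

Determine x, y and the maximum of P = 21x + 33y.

Corner points and P = 21x + 33y:
  (20, 0) → P = 420
  (9, 0) → P = 189
  (46/3, 7/2) → P = 875/2
  (9, 47/8) → P = 3063/8

At the optimal vertex, 3x + 8y = 74 and 3x + 4y = 60.
Solving simultaneously gives x = 46/3, y = 7/2.

x = 46/3, y = 7/2, maximum P = 875/2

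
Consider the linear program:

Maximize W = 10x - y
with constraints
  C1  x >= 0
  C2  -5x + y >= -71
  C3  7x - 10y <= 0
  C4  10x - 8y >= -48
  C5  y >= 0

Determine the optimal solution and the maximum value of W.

Feasible corners and W = 10x - y:
  (0, 0) → W = 0
  (0, 6) → W = -6
  (710/43, 497/43) → W = 6603/43
  (308/15, 95/3) → W = 521/3

x = 308/15, y = 95/3, maximum W = 521/3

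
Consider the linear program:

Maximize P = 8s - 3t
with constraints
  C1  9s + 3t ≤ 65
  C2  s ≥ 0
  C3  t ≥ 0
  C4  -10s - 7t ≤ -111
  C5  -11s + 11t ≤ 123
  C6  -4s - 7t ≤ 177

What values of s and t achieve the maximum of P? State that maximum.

s = 122/33, t = 349/33, maximum P = -71/33

Feasible corners and P = 8s - 3t:
  (122/33, 349/33) → P = -71/33
  (173/66, 911/66) → P = -1349/66
  (360/187, 2451/187) → P = -4473/187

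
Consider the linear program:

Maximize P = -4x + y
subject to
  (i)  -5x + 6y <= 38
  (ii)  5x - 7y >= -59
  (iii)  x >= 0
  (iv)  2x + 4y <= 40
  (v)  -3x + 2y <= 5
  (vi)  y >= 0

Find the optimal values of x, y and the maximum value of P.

x = 0, y = 5/2, maximum P = 5/2

The optimum lies where x = 0 and -3x + 2y = 5.
Solving simultaneously gives x = 0, y = 5/2.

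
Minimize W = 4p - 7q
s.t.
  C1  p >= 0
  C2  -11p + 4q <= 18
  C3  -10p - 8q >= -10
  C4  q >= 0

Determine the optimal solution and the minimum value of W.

Corner points and W = 4p - 7q:
  (0, 5/4) → W = -35/4
  (0, 0) → W = 0
  (1, 0) → W = 4

p = 0, q = 5/4, minimum W = -35/4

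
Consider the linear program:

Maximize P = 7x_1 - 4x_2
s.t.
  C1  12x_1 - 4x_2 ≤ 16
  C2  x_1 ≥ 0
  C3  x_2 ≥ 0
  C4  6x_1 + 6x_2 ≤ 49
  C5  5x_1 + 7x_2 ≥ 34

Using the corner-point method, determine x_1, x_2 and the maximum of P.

x_1 = 31/13, x_2 = 41/13, maximum P = 53/13

Vertices and P = 7x_1 - 4x_2:
  (73/24, 41/8) → P = 19/24
  (31/13, 41/13) → P = 53/13
  (0, 49/6) → P = -98/3
  (0, 34/7) → P = -136/7

At the optimal vertex, 12x_1 - 4x_2 = 16 and 5x_1 + 7x_2 = 34.
Solving simultaneously gives x_1 = 31/13, x_2 = 41/13.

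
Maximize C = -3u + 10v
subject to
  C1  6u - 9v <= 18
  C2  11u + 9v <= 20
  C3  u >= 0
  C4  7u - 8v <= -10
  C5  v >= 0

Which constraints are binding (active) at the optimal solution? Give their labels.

C2 and C3

Corner points and C = -3u + 10v:
  (0, 20/9) → C = 200/9
  (70/151, 250/151) → C = 2290/151
  (0, 5/4) → C = 25/2

The maximum is at (0, 20/9). Substituting into each constraint, equality holds for C2 and C3; the remaining constraints have slack.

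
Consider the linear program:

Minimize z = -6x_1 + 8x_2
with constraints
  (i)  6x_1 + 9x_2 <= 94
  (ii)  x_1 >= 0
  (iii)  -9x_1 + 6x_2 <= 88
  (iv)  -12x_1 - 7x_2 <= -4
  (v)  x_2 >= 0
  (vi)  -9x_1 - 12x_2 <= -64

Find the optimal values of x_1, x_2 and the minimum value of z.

Extreme points and z = -6x_1 + 8x_2:
  (0, 94/9) → z = 752/9
  (47/3, 0) → z = -94
  (0, 16/3) → z = 128/3
  (64/9, 0) → z = -128/3

x_1 = 47/3, x_2 = 0, minimum z = -94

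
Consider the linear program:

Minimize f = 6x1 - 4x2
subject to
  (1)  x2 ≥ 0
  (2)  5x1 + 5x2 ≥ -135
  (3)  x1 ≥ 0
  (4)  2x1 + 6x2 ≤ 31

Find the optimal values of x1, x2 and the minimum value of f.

x1 = 0, x2 = 31/6, minimum f = -62/3

Corner points and f = 6x1 - 4x2:
  (0, 0) → f = 0
  (31/2, 0) → f = 93
  (0, 31/6) → f = -62/3

At the optimal vertex, x1 = 0 and 2x1 + 6x2 = 31.
Solving simultaneously gives x1 = 0, x2 = 31/6.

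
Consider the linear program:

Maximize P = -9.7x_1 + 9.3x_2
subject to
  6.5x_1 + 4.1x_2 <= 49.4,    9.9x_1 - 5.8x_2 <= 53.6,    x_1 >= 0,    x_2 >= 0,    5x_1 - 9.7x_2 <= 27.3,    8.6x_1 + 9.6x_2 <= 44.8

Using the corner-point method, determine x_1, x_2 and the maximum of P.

Vertices and P = -9.7x_1 + 9.3x_2:
  (0, 0) → P = 0
  (0, 14/3) → P = 217/5
  (224/43, 0) → P = -10864/215

At the optimal vertex, x_1 = 0 and 8.6x_1 + 9.6x_2 = 44.8.
Solving simultaneously gives x_1 = 0, x_2 = 14/3.

x_1 = 0, x_2 = 14/3, maximum P = 217/5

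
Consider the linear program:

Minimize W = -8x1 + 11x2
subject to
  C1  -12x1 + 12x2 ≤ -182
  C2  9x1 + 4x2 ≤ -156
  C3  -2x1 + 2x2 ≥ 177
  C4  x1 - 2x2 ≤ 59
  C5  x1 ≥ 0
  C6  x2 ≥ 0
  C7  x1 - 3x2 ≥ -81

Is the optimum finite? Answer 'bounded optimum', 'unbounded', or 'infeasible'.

infeasible

Constraints -12x1 + 12x2 ≤ -182 and -2x1 + 2x2 ≥ 177 have parallel boundaries but demand opposite sides — no point can satisfy both, so the region is empty.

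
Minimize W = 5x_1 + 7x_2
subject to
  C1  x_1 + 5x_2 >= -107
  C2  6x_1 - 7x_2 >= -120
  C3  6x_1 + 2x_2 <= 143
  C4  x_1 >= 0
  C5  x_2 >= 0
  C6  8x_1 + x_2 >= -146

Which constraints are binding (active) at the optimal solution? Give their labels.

Feasible corners and W = 5x_1 + 7x_2:
  (761/54, 263/9) → W = 14851/54
  (0, 120/7) → W = 120
  (143/6, 0) → W = 715/6
  (0, 0) → W = 0

The minimum is at (0, 0). Substituting into each constraint, equality holds for C4 and C5; the remaining constraints have slack.

C4 and C5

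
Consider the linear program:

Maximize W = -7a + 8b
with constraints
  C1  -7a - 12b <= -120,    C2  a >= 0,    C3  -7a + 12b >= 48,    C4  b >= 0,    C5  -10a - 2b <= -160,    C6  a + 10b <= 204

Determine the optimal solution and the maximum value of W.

Corner points and W = -7a + 8b:
  (912/67, 800/67) → W = 16/67
  (24, 18) → W = -24
  (596/49, 940/49) → W = 3348/49

At the optimal vertex, -10a - 2b = -160 and a + 10b = 204.
Solving simultaneously gives a = 596/49, b = 940/49.

a = 596/49, b = 940/49, maximum W = 3348/49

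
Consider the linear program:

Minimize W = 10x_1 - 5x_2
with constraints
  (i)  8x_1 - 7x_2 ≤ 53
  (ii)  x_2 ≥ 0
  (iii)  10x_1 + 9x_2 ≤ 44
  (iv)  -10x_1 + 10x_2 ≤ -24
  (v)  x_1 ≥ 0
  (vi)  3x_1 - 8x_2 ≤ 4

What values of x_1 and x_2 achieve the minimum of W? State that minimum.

x_1 = 76/25, x_2 = 16/25, minimum W = 136/5

At the optimal vertex, -10x_1 + 10x_2 = -24 and 3x_1 - 8x_2 = 4.
Solving simultaneously gives x_1 = 76/25, x_2 = 16/25.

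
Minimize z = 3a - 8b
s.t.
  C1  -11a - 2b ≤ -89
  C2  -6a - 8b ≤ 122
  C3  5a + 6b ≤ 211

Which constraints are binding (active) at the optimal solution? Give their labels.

C1 and C3

Feasible corners and z = 3a - 8b:
  (239/19, -469/19) → z = 4469/19
  (2, 67/2) → z = -262
  (605, -469) → z = 5567

The minimum is at (2, 67/2). Substituting into each constraint, equality holds for C1 and C3; the remaining constraints have slack.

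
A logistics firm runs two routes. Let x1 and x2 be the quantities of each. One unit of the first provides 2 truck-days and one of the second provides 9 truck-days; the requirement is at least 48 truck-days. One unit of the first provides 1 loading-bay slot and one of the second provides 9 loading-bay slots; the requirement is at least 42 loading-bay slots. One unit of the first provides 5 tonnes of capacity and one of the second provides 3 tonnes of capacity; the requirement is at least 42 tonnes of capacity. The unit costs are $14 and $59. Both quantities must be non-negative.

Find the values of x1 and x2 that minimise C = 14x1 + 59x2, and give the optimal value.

x1 = 6, x2 = 4, minimum C = 320

Feasible corners and C = 14x1 + 59x2:
  (0, 14) → C = 826
  (42, 0) → C = 588
  (6, 4) → C = 320
The feasible region is unbounded (it extends along (0, 1), (1, 0)), but C strictly increases along every unbounded feasible direction, so there is no improving ray and the minimum is attained at a vertex.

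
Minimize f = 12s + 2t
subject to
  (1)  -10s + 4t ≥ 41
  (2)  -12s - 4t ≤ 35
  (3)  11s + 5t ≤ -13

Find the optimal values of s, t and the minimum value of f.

s = -123/16, t = 229/16, minimum f = -509/8

Feasible corners and f = 12s + 2t:
  (-38/11, 71/44) → f = -841/22
  (-257/94, 321/94) → f = -1221/47
  (-123/16, 229/16) → f = -509/8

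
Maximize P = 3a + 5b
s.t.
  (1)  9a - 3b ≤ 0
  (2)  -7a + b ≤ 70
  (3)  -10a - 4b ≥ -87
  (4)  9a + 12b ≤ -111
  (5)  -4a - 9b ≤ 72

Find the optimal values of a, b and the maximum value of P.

Extreme points and P = 3a + 5b:
  (-317/31, -49/31) → P = -1196/31
  (-702/67, -224/67) → P = -3226/67
  (-45/11, -68/11) → P = -475/11

a = -317/31, b = -49/31, maximum P = -1196/31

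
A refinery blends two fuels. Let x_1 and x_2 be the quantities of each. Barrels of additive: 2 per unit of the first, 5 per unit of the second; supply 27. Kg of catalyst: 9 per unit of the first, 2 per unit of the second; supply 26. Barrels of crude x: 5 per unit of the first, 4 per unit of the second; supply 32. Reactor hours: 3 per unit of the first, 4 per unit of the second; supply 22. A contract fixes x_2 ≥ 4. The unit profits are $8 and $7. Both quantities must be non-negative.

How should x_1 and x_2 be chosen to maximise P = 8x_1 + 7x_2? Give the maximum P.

Extreme points and P = 8x_1 + 7x_2:
  (0, 27/5) → P = 189/5
  (0, 4) → P = 28
  (2/7, 37/7) → P = 275/7
  (2, 4) → P = 44

The binding constraints are 9x_1 + 2x_2 = 26 and 3x_1 + 4x_2 = 22.
Solving simultaneously gives x_1 = 2, x_2 = 4.

x_1 = 2, x_2 = 4, maximum P = 44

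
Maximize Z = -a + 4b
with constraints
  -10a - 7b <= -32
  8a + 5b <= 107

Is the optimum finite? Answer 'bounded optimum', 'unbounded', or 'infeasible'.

unbounded

From the feasible point (589/6, -407/3), moving in the direction (-5, 8) keeps every constraint satisfied while Z increases without bound.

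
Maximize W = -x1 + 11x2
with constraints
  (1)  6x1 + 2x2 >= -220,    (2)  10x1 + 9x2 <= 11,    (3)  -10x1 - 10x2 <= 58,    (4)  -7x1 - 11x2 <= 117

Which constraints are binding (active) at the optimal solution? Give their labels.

Corner points and W = -x1 + 11x2:
  (-1001/17, 1133/17) → W = 792
  (-521/10, 463/10) → W = 2807/5
  (1174/47, -1247/47) → W = -14891/47
  (133/10, -191/10) → W = -1117/5

The maximum is at (-1001/17, 1133/17). Substituting into each constraint, equality holds for (1) and (2); the remaining constraints have slack.

(1) and (2)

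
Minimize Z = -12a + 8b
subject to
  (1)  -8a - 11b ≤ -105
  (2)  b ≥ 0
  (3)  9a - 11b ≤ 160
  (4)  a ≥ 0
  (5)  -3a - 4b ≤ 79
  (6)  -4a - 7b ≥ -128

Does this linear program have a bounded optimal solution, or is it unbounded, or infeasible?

bounded optimum

Extreme points and Z = -12a + 8b:
  (105/8, 0) → Z = -315/2
  (0, 105/11) → Z = 840/11
  (160/9, 0) → Z = -640/3
  (2528/107, 512/107) → Z = -26240/107
  (0, 128/7) → Z = 1024/7
The feasible region has finitely many vertices and no improving ray; the minimum is -26240/107 at (2528/107, 512/107).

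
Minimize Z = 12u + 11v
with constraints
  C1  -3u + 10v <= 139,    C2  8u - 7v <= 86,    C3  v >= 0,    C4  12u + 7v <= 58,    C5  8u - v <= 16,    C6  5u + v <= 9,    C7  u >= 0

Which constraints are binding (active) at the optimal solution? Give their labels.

C3 and C7

Extreme points and Z = 12u + 11v:
  (9/5, 0) → Z = 108/5
  (0, 0) → Z = 0
  (5/23, 182/23) → Z = 2062/23
  (0, 58/7) → Z = 638/7

The minimum is at (0, 0). Substituting into each constraint, equality holds for C3 and C7; the remaining constraints have slack.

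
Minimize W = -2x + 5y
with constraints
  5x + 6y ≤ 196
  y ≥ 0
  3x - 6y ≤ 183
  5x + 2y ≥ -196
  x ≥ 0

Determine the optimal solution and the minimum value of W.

Vertices and W = -2x + 5y:
  (196/5, 0) → W = -392/5
  (0, 98/3) → W = 490/3
  (0, 0) → W = 0

x = 196/5, y = 0, minimum W = -392/5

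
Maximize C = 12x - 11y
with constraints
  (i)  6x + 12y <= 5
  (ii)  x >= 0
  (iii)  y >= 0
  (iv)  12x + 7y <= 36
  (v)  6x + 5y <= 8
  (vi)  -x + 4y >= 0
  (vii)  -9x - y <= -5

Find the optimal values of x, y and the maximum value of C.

Corner points and C = 12x - 11y:
  (5/9, 5/36) → C = 185/36
  (55/102, 5/34) → C = 165/34
  (20/37, 5/37) → C = 5

The optimum lies where 6x + 12y = 5 and -x + 4y = 0.
Solving simultaneously gives x = 5/9, y = 5/36.

x = 5/9, y = 5/36, maximum C = 185/36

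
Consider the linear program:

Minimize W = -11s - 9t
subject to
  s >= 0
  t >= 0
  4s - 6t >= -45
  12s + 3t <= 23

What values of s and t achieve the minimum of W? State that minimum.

Feasible corners and W = -11s - 9t:
  (0, 0) → W = 0
  (0, 15/2) → W = -135/2
  (23/12, 0) → W = -253/12
  (1/28, 158/21) → W = -1907/28

At the optimal vertex, 4s - 6t = -45 and 12s + 3t = 23.
Solving simultaneously gives s = 1/28, t = 158/21.

s = 1/28, t = 158/21, minimum W = -1907/28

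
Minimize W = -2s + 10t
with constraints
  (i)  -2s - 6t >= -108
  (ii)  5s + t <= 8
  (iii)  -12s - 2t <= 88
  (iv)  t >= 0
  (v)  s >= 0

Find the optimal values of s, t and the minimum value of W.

s = 8/5, t = 0, minimum W = -16/5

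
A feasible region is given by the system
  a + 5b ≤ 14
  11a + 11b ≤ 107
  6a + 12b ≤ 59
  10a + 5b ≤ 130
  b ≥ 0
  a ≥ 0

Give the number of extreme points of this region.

5

The feasible vertices (each the meet of two boundaries and inside every other half-plane) are:
  (127/18, 25/18)
  (0, 14/5)
  (635/66, 7/66)
  (107/11, 0)
  (0, 0)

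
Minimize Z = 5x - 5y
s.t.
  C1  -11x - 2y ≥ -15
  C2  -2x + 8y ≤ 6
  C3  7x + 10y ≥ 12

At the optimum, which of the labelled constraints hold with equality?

Extreme points and Z = 5x - 5y:
  (27/23, 24/23) → Z = 15/23
  (21/16, 9/32) → Z = 165/32
  (9/19, 33/38) → Z = -75/38

The minimum is at (9/19, 33/38). Substituting into each constraint, equality holds for C2 and C3; the remaining constraints have slack.

C2 and C3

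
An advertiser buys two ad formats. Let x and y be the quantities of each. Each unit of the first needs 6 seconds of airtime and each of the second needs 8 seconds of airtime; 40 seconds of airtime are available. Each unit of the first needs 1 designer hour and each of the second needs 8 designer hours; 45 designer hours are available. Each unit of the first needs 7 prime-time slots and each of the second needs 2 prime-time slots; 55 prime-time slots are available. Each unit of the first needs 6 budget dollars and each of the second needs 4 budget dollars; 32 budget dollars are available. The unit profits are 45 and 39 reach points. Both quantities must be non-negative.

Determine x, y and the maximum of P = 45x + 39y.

x = 4, y = 2, maximum P = 258

Extreme points and P = 45x + 39y:
  (0, 0) → P = 0
  (0, 5) → P = 195
  (16/3, 0) → P = 240
  (4, 2) → P = 258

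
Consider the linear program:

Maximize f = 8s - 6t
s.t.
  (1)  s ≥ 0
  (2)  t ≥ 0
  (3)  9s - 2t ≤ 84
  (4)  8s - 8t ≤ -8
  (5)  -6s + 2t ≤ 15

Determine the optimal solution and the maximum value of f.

Corner points and f = 8s - 6t:
  (0, 1) → f = -6
  (0, 15/2) → f = -45
  (86/7, 93/7) → f = 130/7
  (33, 213/2) → f = -375

At the optimal vertex, 9s - 2t = 84 and 8s - 8t = -8.
Solving simultaneously gives s = 86/7, t = 93/7.

s = 86/7, t = 93/7, maximum f = 130/7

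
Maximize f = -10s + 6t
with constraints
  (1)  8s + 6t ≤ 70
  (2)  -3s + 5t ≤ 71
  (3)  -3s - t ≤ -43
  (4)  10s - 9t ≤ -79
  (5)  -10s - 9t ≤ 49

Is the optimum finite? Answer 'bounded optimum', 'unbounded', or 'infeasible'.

The boundaries 8s + 6t = 70 and -3s + 5t = 71 meet at (-38/29, 389/29), but that point violates -3s - t ≤ -43. Every candidate vertex is excluded by some other constraint, so the feasible region is empty.

infeasible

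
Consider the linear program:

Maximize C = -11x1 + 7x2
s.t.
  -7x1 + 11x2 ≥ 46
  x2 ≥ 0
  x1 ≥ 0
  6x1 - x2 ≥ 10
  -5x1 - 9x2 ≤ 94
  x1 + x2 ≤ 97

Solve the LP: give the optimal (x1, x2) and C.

Feasible corners and C = -11x1 + 7x2:
  (156/59, 346/59) → C = 706/59
  (1021/18, 725/18) → C = -342
  (107/7, 572/7) → C = 2827/7

The optimum lies where 6x1 - x2 = 10 and x1 + x2 = 97.
Solving simultaneously gives x1 = 107/7, x2 = 572/7.

x1 = 107/7, x2 = 572/7, maximum C = 2827/7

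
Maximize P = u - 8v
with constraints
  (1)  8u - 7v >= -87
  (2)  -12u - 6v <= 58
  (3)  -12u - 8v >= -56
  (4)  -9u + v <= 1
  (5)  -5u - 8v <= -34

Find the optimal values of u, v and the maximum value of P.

u = 22/7, v = 16/7, maximum P = -106/7

Extreme points and P = u - 8v:
  (4/7, 43/7) → P = -340/7
  (22/7, 16/7) → P = -106/7
  (26/77, 311/77) → P = -2462/77

The optimum lies where -12u - 8v = -56 and -5u - 8v = -34.
Solving simultaneously gives u = 22/7, v = 16/7.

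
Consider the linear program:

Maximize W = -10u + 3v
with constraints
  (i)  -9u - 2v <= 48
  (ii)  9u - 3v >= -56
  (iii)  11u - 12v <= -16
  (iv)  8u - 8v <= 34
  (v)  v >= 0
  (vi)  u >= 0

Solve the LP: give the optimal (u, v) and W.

u = 0, v = 56/3, maximum W = 56

Corner points and W = -10u + 3v:
  (0, 56/3) → W = 56
  (67, 251/4) → W = -1927/4
  (0, 4/3) → W = 4
The feasible region is unbounded (it extends along (1, 1), (1, 3)), but W strictly decreases along every unbounded feasible direction, so there is no improving ray and the maximum is attained at a vertex.

At the optimal vertex, 9u - 3v = -56 and u = 0.
Solving simultaneously gives u = 0, v = 56/3.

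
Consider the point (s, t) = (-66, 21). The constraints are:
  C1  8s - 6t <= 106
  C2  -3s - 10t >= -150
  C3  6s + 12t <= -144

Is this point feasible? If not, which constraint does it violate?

C1: -654 ≤ 106 ✓
C2: -12 ≥ -150 ✓
C3: -144 ≤ -144 ✓

feasible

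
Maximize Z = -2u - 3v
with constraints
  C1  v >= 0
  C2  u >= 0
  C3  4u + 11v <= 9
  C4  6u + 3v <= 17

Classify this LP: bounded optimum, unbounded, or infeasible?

Corner points and Z = -2u - 3v:
  (0, 0) → Z = 0
  (9/4, 0) → Z = -9/2
  (0, 9/11) → Z = -27/11
The feasible region has finitely many vertices and no improving ray; the maximum is 0 at (0, 0).

bounded optimum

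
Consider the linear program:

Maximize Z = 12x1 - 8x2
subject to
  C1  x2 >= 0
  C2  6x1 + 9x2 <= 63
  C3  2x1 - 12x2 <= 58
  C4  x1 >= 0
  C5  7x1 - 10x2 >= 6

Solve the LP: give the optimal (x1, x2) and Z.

x1 = 21/2, x2 = 0, maximum Z = 126

At the optimal vertex, x2 = 0 and 6x1 + 9x2 = 63.
Solving simultaneously gives x1 = 21/2, x2 = 0.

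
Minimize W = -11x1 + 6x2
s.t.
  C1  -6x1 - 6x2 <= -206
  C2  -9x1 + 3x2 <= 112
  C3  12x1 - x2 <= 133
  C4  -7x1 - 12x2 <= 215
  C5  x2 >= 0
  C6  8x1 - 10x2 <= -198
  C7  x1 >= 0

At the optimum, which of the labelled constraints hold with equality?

Extreme points and W = -11x1 + 6x2:
  (218/27, 709/27) → W = 1856/27
  (0, 103/3) → W = 206
  (511/27, 847/9) → W = 9625/27
  (0, 112/3) → W = 224
  (191/14, 215/7) → W = 479/14

The minimum is at (191/14, 215/7). Substituting into each constraint, equality holds for C3 and C6; the remaining constraints have slack.

C3 and C6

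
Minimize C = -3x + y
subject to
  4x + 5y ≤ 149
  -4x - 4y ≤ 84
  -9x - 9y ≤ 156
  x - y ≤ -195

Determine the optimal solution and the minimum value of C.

x = -826/9, y = 929/9, minimum C = 3407/9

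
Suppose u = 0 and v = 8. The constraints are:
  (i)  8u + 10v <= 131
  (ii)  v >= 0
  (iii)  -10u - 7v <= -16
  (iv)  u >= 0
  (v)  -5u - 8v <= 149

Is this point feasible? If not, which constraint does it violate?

feasible

(i): 80 ≤ 131 ✓
(ii): 8 ≥ 0 ✓
(iii): -56 ≤ -16 ✓
(iv): 0 ≥ 0 ✓
(v): -64 ≤ 149 ✓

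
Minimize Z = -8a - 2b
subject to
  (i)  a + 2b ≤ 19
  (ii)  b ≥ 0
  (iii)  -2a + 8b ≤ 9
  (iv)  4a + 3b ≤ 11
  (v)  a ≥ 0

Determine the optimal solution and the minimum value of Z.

a = 11/4, b = 0, minimum Z = -22

Corner points and Z = -8a - 2b:
  (11/4, 0) → Z = -22
  (0, 0) → Z = 0
  (61/38, 29/19) → Z = -302/19
  (0, 9/8) → Z = -9/4

At the optimal vertex, b = 0 and 4a + 3b = 11.
Solving simultaneously gives a = 11/4, b = 0.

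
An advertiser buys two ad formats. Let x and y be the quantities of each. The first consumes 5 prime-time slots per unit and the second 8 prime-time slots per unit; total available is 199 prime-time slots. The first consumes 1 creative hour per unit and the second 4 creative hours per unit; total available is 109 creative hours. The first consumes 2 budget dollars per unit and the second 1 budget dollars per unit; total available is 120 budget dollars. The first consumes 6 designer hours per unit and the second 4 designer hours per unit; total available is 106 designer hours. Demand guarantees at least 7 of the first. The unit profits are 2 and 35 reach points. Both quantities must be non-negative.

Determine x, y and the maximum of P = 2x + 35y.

Extreme points and P = 2x + 35y:
  (53/3, 0) → P = 106/3
  (7, 0) → P = 14
  (7, 16) → P = 574

x = 7, y = 16, maximum P = 574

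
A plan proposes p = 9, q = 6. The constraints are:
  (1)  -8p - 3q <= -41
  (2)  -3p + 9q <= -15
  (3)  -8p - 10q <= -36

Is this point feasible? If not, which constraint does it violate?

Constraint (2): -3p + 9q = 27, which is not ≤ -15. All other constraints are satisfied.

not feasible — violates (2)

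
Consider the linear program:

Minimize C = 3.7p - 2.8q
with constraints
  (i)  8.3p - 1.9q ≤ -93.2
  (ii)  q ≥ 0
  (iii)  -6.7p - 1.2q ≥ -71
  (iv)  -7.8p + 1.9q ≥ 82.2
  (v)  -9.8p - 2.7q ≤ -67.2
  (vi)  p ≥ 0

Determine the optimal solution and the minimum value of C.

p = 0, q = 355/6, minimum C = -497/3

Feasible corners and C = 3.7p - 2.8q:
  (2306/2269, 121374/2269) → C = -331315/2269
  (0, 932/19) → C = -13048/95
  (0, 355/6) → C = -497/3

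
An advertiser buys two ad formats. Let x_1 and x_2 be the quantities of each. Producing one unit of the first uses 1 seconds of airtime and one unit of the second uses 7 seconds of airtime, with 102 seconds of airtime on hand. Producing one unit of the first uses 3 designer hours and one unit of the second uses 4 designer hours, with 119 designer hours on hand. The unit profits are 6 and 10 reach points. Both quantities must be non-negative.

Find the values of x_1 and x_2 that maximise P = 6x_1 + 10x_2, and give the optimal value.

x_1 = 25, x_2 = 11, maximum P = 260

Extreme points and P = 6x_1 + 10x_2:
  (0, 0) → P = 0
  (0, 102/7) → P = 1020/7
  (119/3, 0) → P = 238
  (25, 11) → P = 260

At the optimal vertex, x_1 + 7x_2 = 102 and 3x_1 + 4x_2 = 119.
Solving simultaneously gives x_1 = 25, x_2 = 11.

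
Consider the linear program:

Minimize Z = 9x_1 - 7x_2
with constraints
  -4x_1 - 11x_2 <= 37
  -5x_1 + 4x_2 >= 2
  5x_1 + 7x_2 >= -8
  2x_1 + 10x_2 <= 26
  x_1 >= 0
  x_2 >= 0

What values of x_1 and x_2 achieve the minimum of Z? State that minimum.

Feasible corners and Z = 9x_1 - 7x_2:
  (42/29, 67/29) → Z = -91/29
  (0, 1/2) → Z = -7/2
  (0, 13/5) → Z = -91/5

x_1 = 0, x_2 = 13/5, minimum Z = -91/5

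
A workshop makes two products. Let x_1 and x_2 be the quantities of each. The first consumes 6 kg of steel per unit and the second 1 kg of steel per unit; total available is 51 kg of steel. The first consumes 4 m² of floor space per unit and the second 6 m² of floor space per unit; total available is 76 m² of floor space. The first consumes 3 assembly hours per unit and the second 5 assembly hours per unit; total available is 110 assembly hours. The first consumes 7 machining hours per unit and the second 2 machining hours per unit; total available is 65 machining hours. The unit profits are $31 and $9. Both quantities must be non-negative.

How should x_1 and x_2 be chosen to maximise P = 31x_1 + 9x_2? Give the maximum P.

x_1 = 7, x_2 = 8, maximum P = 289

Vertices and P = 31x_1 + 9x_2:
  (0, 0) → P = 0
  (0, 38/3) → P = 114
  (17/2, 0) → P = 527/2
  (37/5, 33/5) → P = 1444/5
  (7, 8) → P = 289

At the optimal vertex, 4x_1 + 6x_2 = 76 and 7x_1 + 2x_2 = 65.
Solving simultaneously gives x_1 = 7, x_2 = 8.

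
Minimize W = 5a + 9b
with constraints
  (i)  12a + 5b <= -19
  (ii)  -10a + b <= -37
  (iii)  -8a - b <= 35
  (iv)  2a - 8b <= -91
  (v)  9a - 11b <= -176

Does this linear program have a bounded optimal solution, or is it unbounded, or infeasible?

The boundaries -10a + b = -37 and 9a - 11b = -176 meet at (583/101, 2093/101), but that point violates 12a + 5b ≤ -19. Every candidate vertex is excluded by some other constraint, so the feasible region is empty.

infeasible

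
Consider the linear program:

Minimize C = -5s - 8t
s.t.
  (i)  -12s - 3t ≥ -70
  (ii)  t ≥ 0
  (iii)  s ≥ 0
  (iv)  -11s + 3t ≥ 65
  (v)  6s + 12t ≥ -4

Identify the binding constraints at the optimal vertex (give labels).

(i) and (iii)

Corner points and C = -5s - 8t:
  (0, 70/3) → C = -560/3
  (5/23, 1550/69) → C = -12475/69
  (0, 65/3) → C = -520/3

The minimum is at (0, 70/3). Substituting into each constraint, equality holds for (i) and (iii); the remaining constraints have slack.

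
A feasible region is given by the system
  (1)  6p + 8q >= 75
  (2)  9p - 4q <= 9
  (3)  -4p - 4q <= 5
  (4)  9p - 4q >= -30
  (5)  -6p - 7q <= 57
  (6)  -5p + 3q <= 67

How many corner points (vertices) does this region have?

The feasible vertices (each the meet of two boundaries and inside every other half-plane) are:
  (31/8, 207/32)
  (5/8, 285/32)
  (295/7, 648/7)
  (178/7, 453/7)

4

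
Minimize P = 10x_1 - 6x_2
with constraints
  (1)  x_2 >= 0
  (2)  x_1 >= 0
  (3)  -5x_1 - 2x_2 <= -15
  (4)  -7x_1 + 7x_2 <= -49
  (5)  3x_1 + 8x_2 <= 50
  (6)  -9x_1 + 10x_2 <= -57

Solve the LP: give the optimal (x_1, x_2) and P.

x_1 = 7, x_2 = 0, minimum P = 70

Feasible corners and P = 10x_1 - 6x_2:
  (7, 0) → P = 70
  (50/3, 0) → P = 500/3
  (106/11, 29/11) → P = 886/11

The binding constraints are x_2 = 0 and -7x_1 + 7x_2 = -49.
Solving simultaneously gives x_1 = 7, x_2 = 0.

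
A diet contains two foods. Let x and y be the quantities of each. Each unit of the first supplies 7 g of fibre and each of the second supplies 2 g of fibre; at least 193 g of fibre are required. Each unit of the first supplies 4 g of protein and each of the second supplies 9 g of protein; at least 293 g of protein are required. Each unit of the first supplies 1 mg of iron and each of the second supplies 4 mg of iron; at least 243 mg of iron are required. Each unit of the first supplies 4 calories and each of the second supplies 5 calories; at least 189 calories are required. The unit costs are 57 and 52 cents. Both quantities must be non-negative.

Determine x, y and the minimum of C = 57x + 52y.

x = 11, y = 58, minimum C = 3643

Vertices and C = 57x + 52y:
  (0, 193/2) → C = 5018
  (243, 0) → C = 13851
  (11, 58) → C = 3643
The feasible region is unbounded (it extends along (0, 1), (1, 0)), but C strictly increases along every unbounded feasible direction, so there is no improving ray and the minimum is attained at a vertex.

At the optimal vertex, 7x + 2y = 193 and x + 4y = 243.
Solving simultaneously gives x = 11, y = 58.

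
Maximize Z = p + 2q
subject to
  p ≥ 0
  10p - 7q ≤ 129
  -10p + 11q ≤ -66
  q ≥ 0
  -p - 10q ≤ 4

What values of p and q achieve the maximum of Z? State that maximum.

Extreme points and Z = p + 2q:
  (957/40, 63/4) → Z = 2217/40
  (129/10, 0) → Z = 129/10
  (33/5, 0) → Z = 33/5

The optimum lies where 10p - 7q = 129 and -10p + 11q = -66.
Solving simultaneously gives p = 957/40, q = 63/4.

p = 957/40, q = 63/4, maximum Z = 2217/40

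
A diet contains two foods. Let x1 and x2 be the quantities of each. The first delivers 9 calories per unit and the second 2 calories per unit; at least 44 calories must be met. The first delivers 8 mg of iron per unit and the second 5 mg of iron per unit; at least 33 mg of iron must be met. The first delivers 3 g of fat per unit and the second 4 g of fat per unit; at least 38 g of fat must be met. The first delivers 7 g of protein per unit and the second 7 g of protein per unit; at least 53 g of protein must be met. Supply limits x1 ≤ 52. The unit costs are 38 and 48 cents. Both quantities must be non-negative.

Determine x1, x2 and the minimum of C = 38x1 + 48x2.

Vertices and C = 38x1 + 48x2:
  (0, 22) → C = 1056
  (38/3, 0) → C = 1444/3
  (52, 0) → C = 1976
  (10/3, 7) → C = 1388/3
The feasible region is unbounded (it extends along (0, 1)), but C strictly increases along every unbounded feasible direction, so there is no improving ray and the minimum is attained at a vertex.

The optimum lies where 9x1 + 2x2 = 44 and 3x1 + 4x2 = 38.
Solving simultaneously gives x1 = 10/3, x2 = 7.

x1 = 10/3, x2 = 7, minimum C = 1388/3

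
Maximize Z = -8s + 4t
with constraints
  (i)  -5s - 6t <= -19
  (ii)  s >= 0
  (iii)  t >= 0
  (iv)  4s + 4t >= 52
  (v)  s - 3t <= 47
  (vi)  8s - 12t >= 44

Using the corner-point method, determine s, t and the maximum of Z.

s = 10, t = 3, maximum Z = -68

The feasible region is unbounded (it extends along (3, 1), (3, 2)), but Z strictly decreases along every unbounded feasible direction, so there is no improving ray and the maximum is attained at a vertex.

The optimum lies where 4s + 4t = 52 and 8s - 12t = 44.
Solving simultaneously gives s = 10, t = 3.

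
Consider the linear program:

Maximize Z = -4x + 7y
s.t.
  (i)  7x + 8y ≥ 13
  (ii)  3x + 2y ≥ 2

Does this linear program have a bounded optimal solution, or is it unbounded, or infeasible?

unbounded

From the feasible point (-1, 5/2), moving in the direction (-2, 3) keeps every constraint satisfied while Z increases without bound.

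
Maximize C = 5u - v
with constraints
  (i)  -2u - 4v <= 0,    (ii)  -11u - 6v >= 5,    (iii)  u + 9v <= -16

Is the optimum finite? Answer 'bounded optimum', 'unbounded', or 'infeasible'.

infeasible

The boundaries -2u - 4v = 0 and -11u - 6v = 5 meet at (-5/8, 5/16), but that point violates u + 9v ≤ -16. Every candidate vertex is excluded by some other constraint, so the feasible region is empty.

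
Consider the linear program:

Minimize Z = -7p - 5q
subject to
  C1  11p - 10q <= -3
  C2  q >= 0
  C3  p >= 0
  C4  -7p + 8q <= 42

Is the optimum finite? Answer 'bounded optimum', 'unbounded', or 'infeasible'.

bounded optimum

Extreme points and Z = -7p - 5q:
  (0, 3/10) → Z = -3/2
  (22, 49/2) → Z = -553/2
  (0, 21/4) → Z = -105/4
The feasible region has finitely many vertices and no improving ray; the minimum is -553/2 at (22, 49/2).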